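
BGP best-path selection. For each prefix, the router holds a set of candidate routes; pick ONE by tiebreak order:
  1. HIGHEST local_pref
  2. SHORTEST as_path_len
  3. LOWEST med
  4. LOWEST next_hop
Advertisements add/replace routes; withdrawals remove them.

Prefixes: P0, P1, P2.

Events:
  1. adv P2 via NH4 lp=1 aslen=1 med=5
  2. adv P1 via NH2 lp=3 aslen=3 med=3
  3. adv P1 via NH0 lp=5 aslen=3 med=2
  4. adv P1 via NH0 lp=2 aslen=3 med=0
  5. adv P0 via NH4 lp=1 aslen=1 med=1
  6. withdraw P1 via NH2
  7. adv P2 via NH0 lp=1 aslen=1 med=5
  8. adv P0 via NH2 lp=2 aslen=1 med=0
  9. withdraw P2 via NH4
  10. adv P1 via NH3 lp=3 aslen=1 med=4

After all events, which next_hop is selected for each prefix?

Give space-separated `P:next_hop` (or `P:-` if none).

Op 1: best P0=- P1=- P2=NH4
Op 2: best P0=- P1=NH2 P2=NH4
Op 3: best P0=- P1=NH0 P2=NH4
Op 4: best P0=- P1=NH2 P2=NH4
Op 5: best P0=NH4 P1=NH2 P2=NH4
Op 6: best P0=NH4 P1=NH0 P2=NH4
Op 7: best P0=NH4 P1=NH0 P2=NH0
Op 8: best P0=NH2 P1=NH0 P2=NH0
Op 9: best P0=NH2 P1=NH0 P2=NH0
Op 10: best P0=NH2 P1=NH3 P2=NH0

Answer: P0:NH2 P1:NH3 P2:NH0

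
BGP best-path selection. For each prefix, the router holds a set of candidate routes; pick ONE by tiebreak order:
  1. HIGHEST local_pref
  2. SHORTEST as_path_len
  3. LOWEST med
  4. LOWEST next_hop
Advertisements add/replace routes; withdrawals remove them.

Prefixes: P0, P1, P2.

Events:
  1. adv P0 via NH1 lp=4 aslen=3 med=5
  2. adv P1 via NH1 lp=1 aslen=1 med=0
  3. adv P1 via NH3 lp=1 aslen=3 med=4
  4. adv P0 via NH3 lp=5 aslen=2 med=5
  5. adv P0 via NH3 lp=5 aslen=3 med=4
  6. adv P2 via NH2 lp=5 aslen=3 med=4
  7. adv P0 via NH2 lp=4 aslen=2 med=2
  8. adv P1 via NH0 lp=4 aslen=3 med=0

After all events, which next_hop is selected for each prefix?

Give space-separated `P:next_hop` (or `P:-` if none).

Op 1: best P0=NH1 P1=- P2=-
Op 2: best P0=NH1 P1=NH1 P2=-
Op 3: best P0=NH1 P1=NH1 P2=-
Op 4: best P0=NH3 P1=NH1 P2=-
Op 5: best P0=NH3 P1=NH1 P2=-
Op 6: best P0=NH3 P1=NH1 P2=NH2
Op 7: best P0=NH3 P1=NH1 P2=NH2
Op 8: best P0=NH3 P1=NH0 P2=NH2

Answer: P0:NH3 P1:NH0 P2:NH2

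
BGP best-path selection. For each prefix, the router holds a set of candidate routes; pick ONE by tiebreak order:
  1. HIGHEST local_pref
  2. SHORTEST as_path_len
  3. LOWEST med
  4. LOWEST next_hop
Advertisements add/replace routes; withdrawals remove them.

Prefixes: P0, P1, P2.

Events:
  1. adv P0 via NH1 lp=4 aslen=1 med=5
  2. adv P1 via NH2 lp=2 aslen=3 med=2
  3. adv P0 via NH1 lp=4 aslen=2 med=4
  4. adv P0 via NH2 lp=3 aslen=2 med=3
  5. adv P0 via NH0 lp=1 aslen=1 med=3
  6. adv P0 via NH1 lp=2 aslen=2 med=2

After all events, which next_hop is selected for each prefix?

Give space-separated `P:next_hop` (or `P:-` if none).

Answer: P0:NH2 P1:NH2 P2:-

Derivation:
Op 1: best P0=NH1 P1=- P2=-
Op 2: best P0=NH1 P1=NH2 P2=-
Op 3: best P0=NH1 P1=NH2 P2=-
Op 4: best P0=NH1 P1=NH2 P2=-
Op 5: best P0=NH1 P1=NH2 P2=-
Op 6: best P0=NH2 P1=NH2 P2=-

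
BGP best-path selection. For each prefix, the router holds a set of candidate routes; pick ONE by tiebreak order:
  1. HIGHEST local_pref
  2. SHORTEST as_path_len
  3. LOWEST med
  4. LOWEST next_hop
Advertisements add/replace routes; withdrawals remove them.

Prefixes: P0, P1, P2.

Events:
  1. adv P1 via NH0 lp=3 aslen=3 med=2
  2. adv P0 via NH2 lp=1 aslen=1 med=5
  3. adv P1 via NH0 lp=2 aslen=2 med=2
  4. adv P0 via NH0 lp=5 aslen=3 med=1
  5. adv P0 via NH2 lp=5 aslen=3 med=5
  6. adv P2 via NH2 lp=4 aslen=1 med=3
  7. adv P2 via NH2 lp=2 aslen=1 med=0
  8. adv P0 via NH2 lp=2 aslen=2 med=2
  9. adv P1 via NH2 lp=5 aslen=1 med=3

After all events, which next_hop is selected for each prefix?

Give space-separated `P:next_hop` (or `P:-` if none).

Op 1: best P0=- P1=NH0 P2=-
Op 2: best P0=NH2 P1=NH0 P2=-
Op 3: best P0=NH2 P1=NH0 P2=-
Op 4: best P0=NH0 P1=NH0 P2=-
Op 5: best P0=NH0 P1=NH0 P2=-
Op 6: best P0=NH0 P1=NH0 P2=NH2
Op 7: best P0=NH0 P1=NH0 P2=NH2
Op 8: best P0=NH0 P1=NH0 P2=NH2
Op 9: best P0=NH0 P1=NH2 P2=NH2

Answer: P0:NH0 P1:NH2 P2:NH2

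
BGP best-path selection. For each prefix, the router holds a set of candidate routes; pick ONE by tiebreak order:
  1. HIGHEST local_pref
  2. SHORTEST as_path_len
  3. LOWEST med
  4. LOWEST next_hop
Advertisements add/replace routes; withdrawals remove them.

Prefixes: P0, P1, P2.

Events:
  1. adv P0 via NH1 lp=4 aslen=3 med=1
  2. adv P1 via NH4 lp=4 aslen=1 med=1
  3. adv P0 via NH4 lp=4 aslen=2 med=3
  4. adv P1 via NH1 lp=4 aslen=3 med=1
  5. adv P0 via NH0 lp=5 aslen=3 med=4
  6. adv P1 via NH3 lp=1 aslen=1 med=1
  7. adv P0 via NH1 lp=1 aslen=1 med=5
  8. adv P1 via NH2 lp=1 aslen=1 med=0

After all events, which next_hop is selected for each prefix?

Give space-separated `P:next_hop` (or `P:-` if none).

Answer: P0:NH0 P1:NH4 P2:-

Derivation:
Op 1: best P0=NH1 P1=- P2=-
Op 2: best P0=NH1 P1=NH4 P2=-
Op 3: best P0=NH4 P1=NH4 P2=-
Op 4: best P0=NH4 P1=NH4 P2=-
Op 5: best P0=NH0 P1=NH4 P2=-
Op 6: best P0=NH0 P1=NH4 P2=-
Op 7: best P0=NH0 P1=NH4 P2=-
Op 8: best P0=NH0 P1=NH4 P2=-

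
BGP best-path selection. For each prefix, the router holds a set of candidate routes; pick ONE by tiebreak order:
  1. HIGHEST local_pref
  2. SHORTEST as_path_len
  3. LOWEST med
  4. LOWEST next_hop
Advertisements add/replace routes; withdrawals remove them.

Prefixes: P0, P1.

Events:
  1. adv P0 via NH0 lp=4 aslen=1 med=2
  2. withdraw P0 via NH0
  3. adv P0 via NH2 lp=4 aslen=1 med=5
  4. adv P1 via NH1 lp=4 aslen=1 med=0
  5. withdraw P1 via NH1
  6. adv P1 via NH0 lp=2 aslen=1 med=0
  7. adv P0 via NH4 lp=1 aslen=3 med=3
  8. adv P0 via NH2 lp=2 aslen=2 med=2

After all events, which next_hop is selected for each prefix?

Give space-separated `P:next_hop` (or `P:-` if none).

Op 1: best P0=NH0 P1=-
Op 2: best P0=- P1=-
Op 3: best P0=NH2 P1=-
Op 4: best P0=NH2 P1=NH1
Op 5: best P0=NH2 P1=-
Op 6: best P0=NH2 P1=NH0
Op 7: best P0=NH2 P1=NH0
Op 8: best P0=NH2 P1=NH0

Answer: P0:NH2 P1:NH0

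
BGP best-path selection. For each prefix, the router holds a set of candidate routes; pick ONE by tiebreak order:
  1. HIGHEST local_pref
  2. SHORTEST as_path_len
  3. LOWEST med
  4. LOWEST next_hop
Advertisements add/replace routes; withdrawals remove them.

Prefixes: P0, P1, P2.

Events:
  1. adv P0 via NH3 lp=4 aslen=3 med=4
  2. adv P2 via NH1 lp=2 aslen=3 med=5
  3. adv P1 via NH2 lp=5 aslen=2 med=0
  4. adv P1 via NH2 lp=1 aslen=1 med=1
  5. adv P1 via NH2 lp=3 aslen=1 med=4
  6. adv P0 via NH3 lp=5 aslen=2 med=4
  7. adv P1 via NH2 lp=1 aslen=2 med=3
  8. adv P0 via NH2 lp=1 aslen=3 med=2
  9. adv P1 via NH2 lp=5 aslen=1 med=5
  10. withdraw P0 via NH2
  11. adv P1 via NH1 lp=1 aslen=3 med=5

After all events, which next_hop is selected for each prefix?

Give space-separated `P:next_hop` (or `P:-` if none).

Op 1: best P0=NH3 P1=- P2=-
Op 2: best P0=NH3 P1=- P2=NH1
Op 3: best P0=NH3 P1=NH2 P2=NH1
Op 4: best P0=NH3 P1=NH2 P2=NH1
Op 5: best P0=NH3 P1=NH2 P2=NH1
Op 6: best P0=NH3 P1=NH2 P2=NH1
Op 7: best P0=NH3 P1=NH2 P2=NH1
Op 8: best P0=NH3 P1=NH2 P2=NH1
Op 9: best P0=NH3 P1=NH2 P2=NH1
Op 10: best P0=NH3 P1=NH2 P2=NH1
Op 11: best P0=NH3 P1=NH2 P2=NH1

Answer: P0:NH3 P1:NH2 P2:NH1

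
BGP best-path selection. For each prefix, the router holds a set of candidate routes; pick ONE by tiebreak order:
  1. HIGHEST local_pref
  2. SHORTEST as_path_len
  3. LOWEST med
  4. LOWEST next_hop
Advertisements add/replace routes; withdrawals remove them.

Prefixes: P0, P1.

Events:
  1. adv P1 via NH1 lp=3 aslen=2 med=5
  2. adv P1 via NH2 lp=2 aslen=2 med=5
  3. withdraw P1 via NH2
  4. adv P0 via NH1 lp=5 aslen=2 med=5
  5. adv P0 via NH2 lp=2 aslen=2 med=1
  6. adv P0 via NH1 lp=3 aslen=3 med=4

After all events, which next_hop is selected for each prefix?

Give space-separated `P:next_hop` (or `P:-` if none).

Answer: P0:NH1 P1:NH1

Derivation:
Op 1: best P0=- P1=NH1
Op 2: best P0=- P1=NH1
Op 3: best P0=- P1=NH1
Op 4: best P0=NH1 P1=NH1
Op 5: best P0=NH1 P1=NH1
Op 6: best P0=NH1 P1=NH1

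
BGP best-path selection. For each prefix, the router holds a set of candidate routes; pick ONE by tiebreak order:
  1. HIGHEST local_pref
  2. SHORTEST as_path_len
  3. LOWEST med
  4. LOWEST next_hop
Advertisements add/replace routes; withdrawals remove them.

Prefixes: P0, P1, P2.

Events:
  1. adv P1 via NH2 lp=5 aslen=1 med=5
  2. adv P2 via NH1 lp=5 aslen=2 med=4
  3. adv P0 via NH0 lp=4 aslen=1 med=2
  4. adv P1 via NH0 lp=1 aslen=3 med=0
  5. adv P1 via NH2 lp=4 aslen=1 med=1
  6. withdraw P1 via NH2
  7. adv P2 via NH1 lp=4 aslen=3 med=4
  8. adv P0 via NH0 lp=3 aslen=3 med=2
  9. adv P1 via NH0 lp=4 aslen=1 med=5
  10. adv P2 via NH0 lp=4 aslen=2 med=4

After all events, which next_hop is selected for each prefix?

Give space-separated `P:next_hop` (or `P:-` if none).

Answer: P0:NH0 P1:NH0 P2:NH0

Derivation:
Op 1: best P0=- P1=NH2 P2=-
Op 2: best P0=- P1=NH2 P2=NH1
Op 3: best P0=NH0 P1=NH2 P2=NH1
Op 4: best P0=NH0 P1=NH2 P2=NH1
Op 5: best P0=NH0 P1=NH2 P2=NH1
Op 6: best P0=NH0 P1=NH0 P2=NH1
Op 7: best P0=NH0 P1=NH0 P2=NH1
Op 8: best P0=NH0 P1=NH0 P2=NH1
Op 9: best P0=NH0 P1=NH0 P2=NH1
Op 10: best P0=NH0 P1=NH0 P2=NH0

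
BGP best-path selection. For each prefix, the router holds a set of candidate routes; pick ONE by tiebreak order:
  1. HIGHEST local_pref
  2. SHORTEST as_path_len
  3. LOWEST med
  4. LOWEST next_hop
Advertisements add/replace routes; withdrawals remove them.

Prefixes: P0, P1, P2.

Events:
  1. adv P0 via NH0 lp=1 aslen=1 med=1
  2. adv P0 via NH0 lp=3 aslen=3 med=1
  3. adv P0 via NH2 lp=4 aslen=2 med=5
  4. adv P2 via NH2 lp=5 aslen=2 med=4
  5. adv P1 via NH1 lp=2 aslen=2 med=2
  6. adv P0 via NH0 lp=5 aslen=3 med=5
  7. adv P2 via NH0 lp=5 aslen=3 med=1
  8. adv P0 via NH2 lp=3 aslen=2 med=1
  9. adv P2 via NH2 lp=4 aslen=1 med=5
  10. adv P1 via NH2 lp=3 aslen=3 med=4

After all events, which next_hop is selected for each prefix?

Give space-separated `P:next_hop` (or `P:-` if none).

Op 1: best P0=NH0 P1=- P2=-
Op 2: best P0=NH0 P1=- P2=-
Op 3: best P0=NH2 P1=- P2=-
Op 4: best P0=NH2 P1=- P2=NH2
Op 5: best P0=NH2 P1=NH1 P2=NH2
Op 6: best P0=NH0 P1=NH1 P2=NH2
Op 7: best P0=NH0 P1=NH1 P2=NH2
Op 8: best P0=NH0 P1=NH1 P2=NH2
Op 9: best P0=NH0 P1=NH1 P2=NH0
Op 10: best P0=NH0 P1=NH2 P2=NH0

Answer: P0:NH0 P1:NH2 P2:NH0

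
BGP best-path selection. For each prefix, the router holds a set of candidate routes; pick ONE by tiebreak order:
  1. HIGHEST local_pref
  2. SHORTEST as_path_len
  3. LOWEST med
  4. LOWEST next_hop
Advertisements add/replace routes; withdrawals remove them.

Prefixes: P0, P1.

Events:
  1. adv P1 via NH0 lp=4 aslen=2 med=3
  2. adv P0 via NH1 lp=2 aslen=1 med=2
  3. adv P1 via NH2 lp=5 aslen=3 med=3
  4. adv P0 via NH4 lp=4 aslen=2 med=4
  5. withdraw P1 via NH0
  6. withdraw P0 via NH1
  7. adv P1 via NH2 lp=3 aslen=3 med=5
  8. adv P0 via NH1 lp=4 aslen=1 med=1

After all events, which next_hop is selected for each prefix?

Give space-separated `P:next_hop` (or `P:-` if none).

Op 1: best P0=- P1=NH0
Op 2: best P0=NH1 P1=NH0
Op 3: best P0=NH1 P1=NH2
Op 4: best P0=NH4 P1=NH2
Op 5: best P0=NH4 P1=NH2
Op 6: best P0=NH4 P1=NH2
Op 7: best P0=NH4 P1=NH2
Op 8: best P0=NH1 P1=NH2

Answer: P0:NH1 P1:NH2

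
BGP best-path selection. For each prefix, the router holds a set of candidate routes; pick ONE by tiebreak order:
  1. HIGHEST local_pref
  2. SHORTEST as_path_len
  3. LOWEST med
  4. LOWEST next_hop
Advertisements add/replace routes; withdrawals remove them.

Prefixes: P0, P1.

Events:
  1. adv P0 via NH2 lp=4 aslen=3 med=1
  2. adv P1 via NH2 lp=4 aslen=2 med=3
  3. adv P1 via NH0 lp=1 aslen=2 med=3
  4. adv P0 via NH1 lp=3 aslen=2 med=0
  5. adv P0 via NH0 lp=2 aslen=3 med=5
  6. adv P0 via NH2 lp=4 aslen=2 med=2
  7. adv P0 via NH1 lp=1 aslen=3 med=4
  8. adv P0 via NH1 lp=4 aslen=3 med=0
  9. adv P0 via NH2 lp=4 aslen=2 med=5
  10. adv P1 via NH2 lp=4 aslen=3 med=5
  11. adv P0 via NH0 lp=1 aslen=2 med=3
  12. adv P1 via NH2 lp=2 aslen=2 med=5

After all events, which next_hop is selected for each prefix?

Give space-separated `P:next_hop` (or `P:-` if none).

Op 1: best P0=NH2 P1=-
Op 2: best P0=NH2 P1=NH2
Op 3: best P0=NH2 P1=NH2
Op 4: best P0=NH2 P1=NH2
Op 5: best P0=NH2 P1=NH2
Op 6: best P0=NH2 P1=NH2
Op 7: best P0=NH2 P1=NH2
Op 8: best P0=NH2 P1=NH2
Op 9: best P0=NH2 P1=NH2
Op 10: best P0=NH2 P1=NH2
Op 11: best P0=NH2 P1=NH2
Op 12: best P0=NH2 P1=NH2

Answer: P0:NH2 P1:NH2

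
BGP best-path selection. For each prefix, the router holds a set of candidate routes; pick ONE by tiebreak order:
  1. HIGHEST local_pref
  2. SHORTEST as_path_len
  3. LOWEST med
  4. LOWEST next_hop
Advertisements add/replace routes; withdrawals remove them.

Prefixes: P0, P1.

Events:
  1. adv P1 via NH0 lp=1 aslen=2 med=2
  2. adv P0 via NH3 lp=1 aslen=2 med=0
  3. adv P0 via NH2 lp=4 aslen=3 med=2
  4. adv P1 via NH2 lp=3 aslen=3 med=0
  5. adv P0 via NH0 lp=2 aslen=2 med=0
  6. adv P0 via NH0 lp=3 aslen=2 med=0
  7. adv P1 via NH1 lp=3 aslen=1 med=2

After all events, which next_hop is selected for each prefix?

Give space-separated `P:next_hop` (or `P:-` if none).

Answer: P0:NH2 P1:NH1

Derivation:
Op 1: best P0=- P1=NH0
Op 2: best P0=NH3 P1=NH0
Op 3: best P0=NH2 P1=NH0
Op 4: best P0=NH2 P1=NH2
Op 5: best P0=NH2 P1=NH2
Op 6: best P0=NH2 P1=NH2
Op 7: best P0=NH2 P1=NH1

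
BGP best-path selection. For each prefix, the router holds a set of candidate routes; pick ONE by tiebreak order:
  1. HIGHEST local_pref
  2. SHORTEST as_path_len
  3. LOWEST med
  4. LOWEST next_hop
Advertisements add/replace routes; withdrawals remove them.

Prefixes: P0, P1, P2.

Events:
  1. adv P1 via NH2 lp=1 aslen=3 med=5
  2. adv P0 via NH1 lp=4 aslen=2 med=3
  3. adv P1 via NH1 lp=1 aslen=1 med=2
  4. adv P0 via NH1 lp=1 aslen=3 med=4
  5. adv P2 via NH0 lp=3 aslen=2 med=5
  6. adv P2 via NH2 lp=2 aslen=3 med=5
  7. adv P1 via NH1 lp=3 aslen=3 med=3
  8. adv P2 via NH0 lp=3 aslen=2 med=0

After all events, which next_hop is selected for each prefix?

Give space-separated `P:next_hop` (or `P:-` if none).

Answer: P0:NH1 P1:NH1 P2:NH0

Derivation:
Op 1: best P0=- P1=NH2 P2=-
Op 2: best P0=NH1 P1=NH2 P2=-
Op 3: best P0=NH1 P1=NH1 P2=-
Op 4: best P0=NH1 P1=NH1 P2=-
Op 5: best P0=NH1 P1=NH1 P2=NH0
Op 6: best P0=NH1 P1=NH1 P2=NH0
Op 7: best P0=NH1 P1=NH1 P2=NH0
Op 8: best P0=NH1 P1=NH1 P2=NH0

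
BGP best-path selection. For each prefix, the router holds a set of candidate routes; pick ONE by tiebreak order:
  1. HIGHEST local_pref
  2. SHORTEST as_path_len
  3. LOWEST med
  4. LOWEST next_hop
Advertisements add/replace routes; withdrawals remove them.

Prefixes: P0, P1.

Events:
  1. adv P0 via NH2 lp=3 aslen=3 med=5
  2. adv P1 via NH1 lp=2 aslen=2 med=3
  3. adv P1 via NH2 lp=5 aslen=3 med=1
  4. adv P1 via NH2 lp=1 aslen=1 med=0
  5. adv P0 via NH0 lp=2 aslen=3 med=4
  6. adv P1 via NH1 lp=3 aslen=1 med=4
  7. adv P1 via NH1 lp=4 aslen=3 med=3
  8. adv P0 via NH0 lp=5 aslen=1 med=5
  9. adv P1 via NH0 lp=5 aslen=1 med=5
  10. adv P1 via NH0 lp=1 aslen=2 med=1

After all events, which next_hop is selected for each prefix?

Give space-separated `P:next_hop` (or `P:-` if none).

Op 1: best P0=NH2 P1=-
Op 2: best P0=NH2 P1=NH1
Op 3: best P0=NH2 P1=NH2
Op 4: best P0=NH2 P1=NH1
Op 5: best P0=NH2 P1=NH1
Op 6: best P0=NH2 P1=NH1
Op 7: best P0=NH2 P1=NH1
Op 8: best P0=NH0 P1=NH1
Op 9: best P0=NH0 P1=NH0
Op 10: best P0=NH0 P1=NH1

Answer: P0:NH0 P1:NH1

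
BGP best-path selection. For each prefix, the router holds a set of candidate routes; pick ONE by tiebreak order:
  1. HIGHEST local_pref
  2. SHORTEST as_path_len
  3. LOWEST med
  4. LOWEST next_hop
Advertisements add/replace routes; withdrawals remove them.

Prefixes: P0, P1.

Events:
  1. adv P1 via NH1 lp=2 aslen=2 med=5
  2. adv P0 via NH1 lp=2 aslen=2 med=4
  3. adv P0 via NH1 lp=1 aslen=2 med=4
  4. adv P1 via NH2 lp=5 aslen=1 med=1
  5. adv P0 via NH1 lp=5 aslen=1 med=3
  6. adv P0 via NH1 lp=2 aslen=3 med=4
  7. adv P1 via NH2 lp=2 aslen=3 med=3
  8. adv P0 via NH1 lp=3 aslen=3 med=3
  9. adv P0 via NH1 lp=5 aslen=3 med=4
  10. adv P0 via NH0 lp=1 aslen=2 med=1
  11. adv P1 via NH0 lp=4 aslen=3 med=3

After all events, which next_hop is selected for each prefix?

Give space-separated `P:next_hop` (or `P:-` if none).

Answer: P0:NH1 P1:NH0

Derivation:
Op 1: best P0=- P1=NH1
Op 2: best P0=NH1 P1=NH1
Op 3: best P0=NH1 P1=NH1
Op 4: best P0=NH1 P1=NH2
Op 5: best P0=NH1 P1=NH2
Op 6: best P0=NH1 P1=NH2
Op 7: best P0=NH1 P1=NH1
Op 8: best P0=NH1 P1=NH1
Op 9: best P0=NH1 P1=NH1
Op 10: best P0=NH1 P1=NH1
Op 11: best P0=NH1 P1=NH0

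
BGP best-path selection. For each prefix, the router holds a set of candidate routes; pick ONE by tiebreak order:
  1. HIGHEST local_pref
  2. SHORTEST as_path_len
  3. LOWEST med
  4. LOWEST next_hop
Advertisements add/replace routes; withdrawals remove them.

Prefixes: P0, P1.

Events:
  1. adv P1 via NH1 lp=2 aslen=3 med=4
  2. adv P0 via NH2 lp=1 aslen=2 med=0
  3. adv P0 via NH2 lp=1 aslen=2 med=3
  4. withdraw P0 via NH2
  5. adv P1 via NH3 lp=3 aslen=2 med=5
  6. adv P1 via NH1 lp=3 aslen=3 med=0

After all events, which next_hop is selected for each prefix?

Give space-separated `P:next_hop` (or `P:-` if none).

Op 1: best P0=- P1=NH1
Op 2: best P0=NH2 P1=NH1
Op 3: best P0=NH2 P1=NH1
Op 4: best P0=- P1=NH1
Op 5: best P0=- P1=NH3
Op 6: best P0=- P1=NH3

Answer: P0:- P1:NH3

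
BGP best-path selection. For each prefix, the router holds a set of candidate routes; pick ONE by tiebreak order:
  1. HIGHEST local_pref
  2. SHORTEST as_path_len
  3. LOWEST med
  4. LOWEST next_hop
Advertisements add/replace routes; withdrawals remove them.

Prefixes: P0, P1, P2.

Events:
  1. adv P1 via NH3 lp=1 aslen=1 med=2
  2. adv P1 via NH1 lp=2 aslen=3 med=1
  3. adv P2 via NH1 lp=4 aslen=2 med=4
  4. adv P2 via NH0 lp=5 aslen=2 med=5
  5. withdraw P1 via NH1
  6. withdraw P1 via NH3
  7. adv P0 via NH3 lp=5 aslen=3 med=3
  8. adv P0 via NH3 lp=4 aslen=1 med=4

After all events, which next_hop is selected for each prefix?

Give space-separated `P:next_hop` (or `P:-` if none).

Answer: P0:NH3 P1:- P2:NH0

Derivation:
Op 1: best P0=- P1=NH3 P2=-
Op 2: best P0=- P1=NH1 P2=-
Op 3: best P0=- P1=NH1 P2=NH1
Op 4: best P0=- P1=NH1 P2=NH0
Op 5: best P0=- P1=NH3 P2=NH0
Op 6: best P0=- P1=- P2=NH0
Op 7: best P0=NH3 P1=- P2=NH0
Op 8: best P0=NH3 P1=- P2=NH0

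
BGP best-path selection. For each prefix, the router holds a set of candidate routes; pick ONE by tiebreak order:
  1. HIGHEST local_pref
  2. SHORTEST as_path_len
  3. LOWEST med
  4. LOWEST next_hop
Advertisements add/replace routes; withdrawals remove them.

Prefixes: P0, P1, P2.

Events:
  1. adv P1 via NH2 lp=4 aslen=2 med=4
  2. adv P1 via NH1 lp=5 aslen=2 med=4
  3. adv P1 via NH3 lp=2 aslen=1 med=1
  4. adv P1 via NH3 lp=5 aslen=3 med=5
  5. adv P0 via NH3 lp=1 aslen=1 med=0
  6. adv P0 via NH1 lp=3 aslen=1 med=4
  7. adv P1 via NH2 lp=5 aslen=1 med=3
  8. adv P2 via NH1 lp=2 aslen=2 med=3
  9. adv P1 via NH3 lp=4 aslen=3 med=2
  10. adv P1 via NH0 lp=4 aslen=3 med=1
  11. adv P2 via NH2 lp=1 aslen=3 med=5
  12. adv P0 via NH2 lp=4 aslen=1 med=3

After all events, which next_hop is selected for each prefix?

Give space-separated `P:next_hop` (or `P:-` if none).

Op 1: best P0=- P1=NH2 P2=-
Op 2: best P0=- P1=NH1 P2=-
Op 3: best P0=- P1=NH1 P2=-
Op 4: best P0=- P1=NH1 P2=-
Op 5: best P0=NH3 P1=NH1 P2=-
Op 6: best P0=NH1 P1=NH1 P2=-
Op 7: best P0=NH1 P1=NH2 P2=-
Op 8: best P0=NH1 P1=NH2 P2=NH1
Op 9: best P0=NH1 P1=NH2 P2=NH1
Op 10: best P0=NH1 P1=NH2 P2=NH1
Op 11: best P0=NH1 P1=NH2 P2=NH1
Op 12: best P0=NH2 P1=NH2 P2=NH1

Answer: P0:NH2 P1:NH2 P2:NH1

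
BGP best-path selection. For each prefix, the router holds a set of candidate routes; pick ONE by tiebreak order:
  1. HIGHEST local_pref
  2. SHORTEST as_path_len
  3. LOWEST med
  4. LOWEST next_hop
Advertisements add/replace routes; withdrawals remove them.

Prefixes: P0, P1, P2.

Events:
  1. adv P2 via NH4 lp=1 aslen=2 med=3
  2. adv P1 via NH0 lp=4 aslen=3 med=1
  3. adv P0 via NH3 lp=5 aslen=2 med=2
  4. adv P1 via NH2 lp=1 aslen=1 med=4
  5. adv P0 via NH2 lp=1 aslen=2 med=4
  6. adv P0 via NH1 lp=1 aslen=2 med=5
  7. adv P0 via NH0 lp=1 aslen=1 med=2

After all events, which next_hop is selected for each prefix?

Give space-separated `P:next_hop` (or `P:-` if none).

Answer: P0:NH3 P1:NH0 P2:NH4

Derivation:
Op 1: best P0=- P1=- P2=NH4
Op 2: best P0=- P1=NH0 P2=NH4
Op 3: best P0=NH3 P1=NH0 P2=NH4
Op 4: best P0=NH3 P1=NH0 P2=NH4
Op 5: best P0=NH3 P1=NH0 P2=NH4
Op 6: best P0=NH3 P1=NH0 P2=NH4
Op 7: best P0=NH3 P1=NH0 P2=NH4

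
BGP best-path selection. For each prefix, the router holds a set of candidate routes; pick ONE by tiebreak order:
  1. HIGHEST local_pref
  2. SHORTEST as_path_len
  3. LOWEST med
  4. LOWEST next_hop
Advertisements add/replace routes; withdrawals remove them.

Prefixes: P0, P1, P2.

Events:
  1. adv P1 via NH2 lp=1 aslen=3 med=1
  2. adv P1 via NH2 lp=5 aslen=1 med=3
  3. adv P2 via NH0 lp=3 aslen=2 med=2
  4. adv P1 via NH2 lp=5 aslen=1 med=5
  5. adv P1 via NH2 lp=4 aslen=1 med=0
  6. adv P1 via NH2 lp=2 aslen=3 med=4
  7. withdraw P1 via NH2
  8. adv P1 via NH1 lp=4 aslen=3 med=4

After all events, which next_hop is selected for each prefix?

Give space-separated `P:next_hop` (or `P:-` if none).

Op 1: best P0=- P1=NH2 P2=-
Op 2: best P0=- P1=NH2 P2=-
Op 3: best P0=- P1=NH2 P2=NH0
Op 4: best P0=- P1=NH2 P2=NH0
Op 5: best P0=- P1=NH2 P2=NH0
Op 6: best P0=- P1=NH2 P2=NH0
Op 7: best P0=- P1=- P2=NH0
Op 8: best P0=- P1=NH1 P2=NH0

Answer: P0:- P1:NH1 P2:NH0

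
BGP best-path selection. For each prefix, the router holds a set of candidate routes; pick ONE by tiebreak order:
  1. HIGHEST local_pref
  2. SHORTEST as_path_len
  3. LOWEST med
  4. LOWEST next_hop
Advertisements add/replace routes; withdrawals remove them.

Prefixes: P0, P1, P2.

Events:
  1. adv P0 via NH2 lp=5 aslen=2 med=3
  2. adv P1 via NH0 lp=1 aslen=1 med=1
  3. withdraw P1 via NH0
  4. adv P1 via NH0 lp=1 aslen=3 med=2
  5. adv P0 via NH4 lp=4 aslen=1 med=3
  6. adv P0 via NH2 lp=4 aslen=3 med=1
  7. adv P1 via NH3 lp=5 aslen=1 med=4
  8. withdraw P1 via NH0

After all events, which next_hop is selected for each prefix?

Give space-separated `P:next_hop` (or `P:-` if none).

Answer: P0:NH4 P1:NH3 P2:-

Derivation:
Op 1: best P0=NH2 P1=- P2=-
Op 2: best P0=NH2 P1=NH0 P2=-
Op 3: best P0=NH2 P1=- P2=-
Op 4: best P0=NH2 P1=NH0 P2=-
Op 5: best P0=NH2 P1=NH0 P2=-
Op 6: best P0=NH4 P1=NH0 P2=-
Op 7: best P0=NH4 P1=NH3 P2=-
Op 8: best P0=NH4 P1=NH3 P2=-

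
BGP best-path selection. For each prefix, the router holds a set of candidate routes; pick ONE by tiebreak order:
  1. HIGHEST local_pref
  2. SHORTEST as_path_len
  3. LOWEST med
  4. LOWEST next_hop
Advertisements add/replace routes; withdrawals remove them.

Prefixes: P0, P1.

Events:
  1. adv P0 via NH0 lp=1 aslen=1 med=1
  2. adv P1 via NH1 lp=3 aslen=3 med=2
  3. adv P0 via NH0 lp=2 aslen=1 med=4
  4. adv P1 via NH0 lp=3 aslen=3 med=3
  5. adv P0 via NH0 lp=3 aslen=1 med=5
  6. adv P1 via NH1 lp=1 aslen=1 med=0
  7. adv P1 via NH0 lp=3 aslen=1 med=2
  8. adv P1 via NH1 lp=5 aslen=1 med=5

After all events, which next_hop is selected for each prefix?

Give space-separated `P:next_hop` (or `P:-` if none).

Answer: P0:NH0 P1:NH1

Derivation:
Op 1: best P0=NH0 P1=-
Op 2: best P0=NH0 P1=NH1
Op 3: best P0=NH0 P1=NH1
Op 4: best P0=NH0 P1=NH1
Op 5: best P0=NH0 P1=NH1
Op 6: best P0=NH0 P1=NH0
Op 7: best P0=NH0 P1=NH0
Op 8: best P0=NH0 P1=NH1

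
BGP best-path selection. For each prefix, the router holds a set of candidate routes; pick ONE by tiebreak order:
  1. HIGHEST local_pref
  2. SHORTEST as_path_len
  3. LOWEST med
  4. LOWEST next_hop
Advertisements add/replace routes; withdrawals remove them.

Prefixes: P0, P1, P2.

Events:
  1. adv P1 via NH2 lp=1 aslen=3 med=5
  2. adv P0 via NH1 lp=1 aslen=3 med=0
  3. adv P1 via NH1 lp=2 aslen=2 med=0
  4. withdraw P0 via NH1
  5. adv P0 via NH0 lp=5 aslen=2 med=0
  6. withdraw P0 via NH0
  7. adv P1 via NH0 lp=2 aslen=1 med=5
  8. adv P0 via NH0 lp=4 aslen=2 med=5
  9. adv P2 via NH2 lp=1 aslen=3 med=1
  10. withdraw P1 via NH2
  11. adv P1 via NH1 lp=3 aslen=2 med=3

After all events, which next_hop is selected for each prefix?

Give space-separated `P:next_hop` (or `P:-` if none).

Op 1: best P0=- P1=NH2 P2=-
Op 2: best P0=NH1 P1=NH2 P2=-
Op 3: best P0=NH1 P1=NH1 P2=-
Op 4: best P0=- P1=NH1 P2=-
Op 5: best P0=NH0 P1=NH1 P2=-
Op 6: best P0=- P1=NH1 P2=-
Op 7: best P0=- P1=NH0 P2=-
Op 8: best P0=NH0 P1=NH0 P2=-
Op 9: best P0=NH0 P1=NH0 P2=NH2
Op 10: best P0=NH0 P1=NH0 P2=NH2
Op 11: best P0=NH0 P1=NH1 P2=NH2

Answer: P0:NH0 P1:NH1 P2:NH2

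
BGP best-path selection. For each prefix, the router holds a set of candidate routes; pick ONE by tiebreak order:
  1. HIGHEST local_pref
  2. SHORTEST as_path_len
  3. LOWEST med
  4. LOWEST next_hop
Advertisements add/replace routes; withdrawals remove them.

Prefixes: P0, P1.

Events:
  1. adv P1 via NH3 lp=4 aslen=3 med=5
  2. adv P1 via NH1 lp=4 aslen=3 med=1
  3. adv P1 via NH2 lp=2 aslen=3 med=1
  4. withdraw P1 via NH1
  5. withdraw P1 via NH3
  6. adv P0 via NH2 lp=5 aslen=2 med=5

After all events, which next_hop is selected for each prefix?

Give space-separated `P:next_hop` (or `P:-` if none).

Op 1: best P0=- P1=NH3
Op 2: best P0=- P1=NH1
Op 3: best P0=- P1=NH1
Op 4: best P0=- P1=NH3
Op 5: best P0=- P1=NH2
Op 6: best P0=NH2 P1=NH2

Answer: P0:NH2 P1:NH2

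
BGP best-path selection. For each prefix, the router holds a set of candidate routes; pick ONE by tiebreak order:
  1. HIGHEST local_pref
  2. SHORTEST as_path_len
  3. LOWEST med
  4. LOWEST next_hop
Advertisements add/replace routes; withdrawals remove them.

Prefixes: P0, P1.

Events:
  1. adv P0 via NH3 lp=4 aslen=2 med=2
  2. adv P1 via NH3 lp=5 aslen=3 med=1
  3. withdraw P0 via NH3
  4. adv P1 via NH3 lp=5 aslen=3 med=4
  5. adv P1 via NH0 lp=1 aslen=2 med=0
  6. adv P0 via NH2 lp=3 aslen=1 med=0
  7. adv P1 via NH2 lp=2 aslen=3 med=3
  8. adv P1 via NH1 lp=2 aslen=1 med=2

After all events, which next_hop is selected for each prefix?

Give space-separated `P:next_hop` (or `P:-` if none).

Answer: P0:NH2 P1:NH3

Derivation:
Op 1: best P0=NH3 P1=-
Op 2: best P0=NH3 P1=NH3
Op 3: best P0=- P1=NH3
Op 4: best P0=- P1=NH3
Op 5: best P0=- P1=NH3
Op 6: best P0=NH2 P1=NH3
Op 7: best P0=NH2 P1=NH3
Op 8: best P0=NH2 P1=NH3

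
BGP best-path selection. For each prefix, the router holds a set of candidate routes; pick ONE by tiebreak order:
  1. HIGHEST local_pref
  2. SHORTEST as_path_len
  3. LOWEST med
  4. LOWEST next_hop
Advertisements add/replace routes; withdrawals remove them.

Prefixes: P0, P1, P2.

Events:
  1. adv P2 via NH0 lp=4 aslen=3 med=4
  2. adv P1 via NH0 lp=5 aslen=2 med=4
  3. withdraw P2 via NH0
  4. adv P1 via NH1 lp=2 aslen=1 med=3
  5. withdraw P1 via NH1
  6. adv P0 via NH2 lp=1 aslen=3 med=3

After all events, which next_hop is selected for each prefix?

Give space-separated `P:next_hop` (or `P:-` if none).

Answer: P0:NH2 P1:NH0 P2:-

Derivation:
Op 1: best P0=- P1=- P2=NH0
Op 2: best P0=- P1=NH0 P2=NH0
Op 3: best P0=- P1=NH0 P2=-
Op 4: best P0=- P1=NH0 P2=-
Op 5: best P0=- P1=NH0 P2=-
Op 6: best P0=NH2 P1=NH0 P2=-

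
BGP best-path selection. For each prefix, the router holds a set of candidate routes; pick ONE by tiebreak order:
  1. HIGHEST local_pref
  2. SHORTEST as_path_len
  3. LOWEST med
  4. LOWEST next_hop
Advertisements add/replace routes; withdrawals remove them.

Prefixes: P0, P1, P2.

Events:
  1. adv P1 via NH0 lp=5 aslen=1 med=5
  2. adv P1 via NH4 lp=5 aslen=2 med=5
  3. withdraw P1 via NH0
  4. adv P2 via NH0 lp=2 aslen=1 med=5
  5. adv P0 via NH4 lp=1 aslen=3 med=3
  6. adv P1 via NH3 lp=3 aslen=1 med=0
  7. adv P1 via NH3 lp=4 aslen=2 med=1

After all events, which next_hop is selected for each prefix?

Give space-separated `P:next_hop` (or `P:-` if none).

Op 1: best P0=- P1=NH0 P2=-
Op 2: best P0=- P1=NH0 P2=-
Op 3: best P0=- P1=NH4 P2=-
Op 4: best P0=- P1=NH4 P2=NH0
Op 5: best P0=NH4 P1=NH4 P2=NH0
Op 6: best P0=NH4 P1=NH4 P2=NH0
Op 7: best P0=NH4 P1=NH4 P2=NH0

Answer: P0:NH4 P1:NH4 P2:NH0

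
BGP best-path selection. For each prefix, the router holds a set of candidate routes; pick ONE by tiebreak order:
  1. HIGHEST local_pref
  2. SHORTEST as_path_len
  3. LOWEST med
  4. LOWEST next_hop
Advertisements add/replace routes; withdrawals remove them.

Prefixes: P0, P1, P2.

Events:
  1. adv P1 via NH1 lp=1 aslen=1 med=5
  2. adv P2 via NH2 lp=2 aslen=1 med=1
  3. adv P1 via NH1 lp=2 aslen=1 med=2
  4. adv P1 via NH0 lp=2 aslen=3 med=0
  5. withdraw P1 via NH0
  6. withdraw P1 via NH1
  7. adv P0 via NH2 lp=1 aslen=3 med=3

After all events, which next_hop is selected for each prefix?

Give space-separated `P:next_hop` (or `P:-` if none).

Op 1: best P0=- P1=NH1 P2=-
Op 2: best P0=- P1=NH1 P2=NH2
Op 3: best P0=- P1=NH1 P2=NH2
Op 4: best P0=- P1=NH1 P2=NH2
Op 5: best P0=- P1=NH1 P2=NH2
Op 6: best P0=- P1=- P2=NH2
Op 7: best P0=NH2 P1=- P2=NH2

Answer: P0:NH2 P1:- P2:NH2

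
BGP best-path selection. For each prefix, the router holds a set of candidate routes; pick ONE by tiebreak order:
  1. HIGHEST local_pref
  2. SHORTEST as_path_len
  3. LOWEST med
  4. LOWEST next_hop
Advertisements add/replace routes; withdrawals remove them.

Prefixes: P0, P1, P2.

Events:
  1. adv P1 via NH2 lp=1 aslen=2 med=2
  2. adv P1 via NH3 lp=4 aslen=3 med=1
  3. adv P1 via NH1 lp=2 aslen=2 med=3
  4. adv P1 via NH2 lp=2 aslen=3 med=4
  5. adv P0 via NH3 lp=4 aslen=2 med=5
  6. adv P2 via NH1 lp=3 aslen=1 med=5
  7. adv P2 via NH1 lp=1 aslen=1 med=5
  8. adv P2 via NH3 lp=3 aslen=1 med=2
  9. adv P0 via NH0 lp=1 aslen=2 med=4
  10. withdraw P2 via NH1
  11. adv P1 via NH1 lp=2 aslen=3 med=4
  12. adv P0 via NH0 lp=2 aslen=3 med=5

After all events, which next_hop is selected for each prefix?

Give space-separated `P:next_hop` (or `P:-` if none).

Op 1: best P0=- P1=NH2 P2=-
Op 2: best P0=- P1=NH3 P2=-
Op 3: best P0=- P1=NH3 P2=-
Op 4: best P0=- P1=NH3 P2=-
Op 5: best P0=NH3 P1=NH3 P2=-
Op 6: best P0=NH3 P1=NH3 P2=NH1
Op 7: best P0=NH3 P1=NH3 P2=NH1
Op 8: best P0=NH3 P1=NH3 P2=NH3
Op 9: best P0=NH3 P1=NH3 P2=NH3
Op 10: best P0=NH3 P1=NH3 P2=NH3
Op 11: best P0=NH3 P1=NH3 P2=NH3
Op 12: best P0=NH3 P1=NH3 P2=NH3

Answer: P0:NH3 P1:NH3 P2:NH3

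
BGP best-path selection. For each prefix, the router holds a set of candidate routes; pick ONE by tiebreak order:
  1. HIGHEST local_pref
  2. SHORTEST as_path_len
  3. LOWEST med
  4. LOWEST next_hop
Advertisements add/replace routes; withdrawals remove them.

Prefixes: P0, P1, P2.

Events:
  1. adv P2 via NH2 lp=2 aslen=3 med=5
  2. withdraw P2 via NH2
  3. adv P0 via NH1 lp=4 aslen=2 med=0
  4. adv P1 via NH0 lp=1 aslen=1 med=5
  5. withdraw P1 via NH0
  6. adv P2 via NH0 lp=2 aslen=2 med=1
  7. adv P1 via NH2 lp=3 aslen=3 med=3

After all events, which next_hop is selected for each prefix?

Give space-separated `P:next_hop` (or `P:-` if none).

Answer: P0:NH1 P1:NH2 P2:NH0

Derivation:
Op 1: best P0=- P1=- P2=NH2
Op 2: best P0=- P1=- P2=-
Op 3: best P0=NH1 P1=- P2=-
Op 4: best P0=NH1 P1=NH0 P2=-
Op 5: best P0=NH1 P1=- P2=-
Op 6: best P0=NH1 P1=- P2=NH0
Op 7: best P0=NH1 P1=NH2 P2=NH0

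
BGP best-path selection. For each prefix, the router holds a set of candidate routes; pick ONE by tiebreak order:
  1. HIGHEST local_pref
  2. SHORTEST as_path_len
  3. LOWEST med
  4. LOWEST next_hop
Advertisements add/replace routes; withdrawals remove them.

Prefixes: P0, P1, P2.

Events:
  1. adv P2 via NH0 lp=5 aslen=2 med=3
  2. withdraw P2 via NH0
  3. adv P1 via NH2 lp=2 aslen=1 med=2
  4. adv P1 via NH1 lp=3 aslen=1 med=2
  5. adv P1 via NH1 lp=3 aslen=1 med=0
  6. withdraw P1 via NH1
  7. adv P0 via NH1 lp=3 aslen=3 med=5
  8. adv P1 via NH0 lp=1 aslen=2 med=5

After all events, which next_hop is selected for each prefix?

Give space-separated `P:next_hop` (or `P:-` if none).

Op 1: best P0=- P1=- P2=NH0
Op 2: best P0=- P1=- P2=-
Op 3: best P0=- P1=NH2 P2=-
Op 4: best P0=- P1=NH1 P2=-
Op 5: best P0=- P1=NH1 P2=-
Op 6: best P0=- P1=NH2 P2=-
Op 7: best P0=NH1 P1=NH2 P2=-
Op 8: best P0=NH1 P1=NH2 P2=-

Answer: P0:NH1 P1:NH2 P2:-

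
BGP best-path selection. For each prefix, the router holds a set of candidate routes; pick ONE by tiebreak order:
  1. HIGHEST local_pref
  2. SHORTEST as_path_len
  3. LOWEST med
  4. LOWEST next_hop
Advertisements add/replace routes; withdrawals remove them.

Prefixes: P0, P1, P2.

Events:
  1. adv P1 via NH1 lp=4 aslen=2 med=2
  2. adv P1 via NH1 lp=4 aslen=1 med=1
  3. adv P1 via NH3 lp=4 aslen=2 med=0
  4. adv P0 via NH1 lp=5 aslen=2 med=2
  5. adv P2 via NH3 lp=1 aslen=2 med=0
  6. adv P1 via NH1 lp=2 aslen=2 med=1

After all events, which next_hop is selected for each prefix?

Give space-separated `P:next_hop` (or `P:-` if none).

Answer: P0:NH1 P1:NH3 P2:NH3

Derivation:
Op 1: best P0=- P1=NH1 P2=-
Op 2: best P0=- P1=NH1 P2=-
Op 3: best P0=- P1=NH1 P2=-
Op 4: best P0=NH1 P1=NH1 P2=-
Op 5: best P0=NH1 P1=NH1 P2=NH3
Op 6: best P0=NH1 P1=NH3 P2=NH3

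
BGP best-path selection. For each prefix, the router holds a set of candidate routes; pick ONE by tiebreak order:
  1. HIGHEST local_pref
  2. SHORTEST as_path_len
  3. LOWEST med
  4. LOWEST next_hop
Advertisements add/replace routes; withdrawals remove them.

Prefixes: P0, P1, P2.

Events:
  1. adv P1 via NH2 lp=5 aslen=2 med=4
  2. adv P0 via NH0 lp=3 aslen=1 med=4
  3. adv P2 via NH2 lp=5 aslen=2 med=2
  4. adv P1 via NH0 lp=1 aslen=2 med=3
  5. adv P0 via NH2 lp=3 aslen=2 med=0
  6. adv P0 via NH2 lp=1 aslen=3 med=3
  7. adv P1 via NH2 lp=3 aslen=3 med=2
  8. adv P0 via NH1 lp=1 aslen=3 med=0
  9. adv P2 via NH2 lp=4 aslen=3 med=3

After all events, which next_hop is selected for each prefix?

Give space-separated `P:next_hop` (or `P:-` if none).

Op 1: best P0=- P1=NH2 P2=-
Op 2: best P0=NH0 P1=NH2 P2=-
Op 3: best P0=NH0 P1=NH2 P2=NH2
Op 4: best P0=NH0 P1=NH2 P2=NH2
Op 5: best P0=NH0 P1=NH2 P2=NH2
Op 6: best P0=NH0 P1=NH2 P2=NH2
Op 7: best P0=NH0 P1=NH2 P2=NH2
Op 8: best P0=NH0 P1=NH2 P2=NH2
Op 9: best P0=NH0 P1=NH2 P2=NH2

Answer: P0:NH0 P1:NH2 P2:NH2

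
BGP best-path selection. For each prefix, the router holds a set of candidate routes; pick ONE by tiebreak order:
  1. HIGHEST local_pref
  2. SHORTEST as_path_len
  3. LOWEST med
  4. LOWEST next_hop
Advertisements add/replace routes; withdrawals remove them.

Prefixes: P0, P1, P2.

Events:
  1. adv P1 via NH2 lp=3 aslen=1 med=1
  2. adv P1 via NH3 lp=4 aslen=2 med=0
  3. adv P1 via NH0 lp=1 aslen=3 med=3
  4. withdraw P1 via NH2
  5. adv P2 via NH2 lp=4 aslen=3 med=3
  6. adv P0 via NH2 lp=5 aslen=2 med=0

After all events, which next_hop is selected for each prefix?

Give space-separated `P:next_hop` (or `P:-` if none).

Op 1: best P0=- P1=NH2 P2=-
Op 2: best P0=- P1=NH3 P2=-
Op 3: best P0=- P1=NH3 P2=-
Op 4: best P0=- P1=NH3 P2=-
Op 5: best P0=- P1=NH3 P2=NH2
Op 6: best P0=NH2 P1=NH3 P2=NH2

Answer: P0:NH2 P1:NH3 P2:NH2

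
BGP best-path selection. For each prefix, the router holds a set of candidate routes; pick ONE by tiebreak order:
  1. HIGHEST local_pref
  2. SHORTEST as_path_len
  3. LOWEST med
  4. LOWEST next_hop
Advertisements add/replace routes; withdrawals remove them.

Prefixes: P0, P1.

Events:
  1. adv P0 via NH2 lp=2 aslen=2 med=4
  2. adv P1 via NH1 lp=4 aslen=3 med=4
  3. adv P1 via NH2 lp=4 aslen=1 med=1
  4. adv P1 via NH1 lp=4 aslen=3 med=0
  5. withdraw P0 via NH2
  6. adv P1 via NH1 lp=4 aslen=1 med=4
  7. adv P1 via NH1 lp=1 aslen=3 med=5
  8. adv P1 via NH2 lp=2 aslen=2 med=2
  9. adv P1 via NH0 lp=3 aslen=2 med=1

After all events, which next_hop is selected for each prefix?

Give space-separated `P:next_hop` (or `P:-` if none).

Answer: P0:- P1:NH0

Derivation:
Op 1: best P0=NH2 P1=-
Op 2: best P0=NH2 P1=NH1
Op 3: best P0=NH2 P1=NH2
Op 4: best P0=NH2 P1=NH2
Op 5: best P0=- P1=NH2
Op 6: best P0=- P1=NH2
Op 7: best P0=- P1=NH2
Op 8: best P0=- P1=NH2
Op 9: best P0=- P1=NH0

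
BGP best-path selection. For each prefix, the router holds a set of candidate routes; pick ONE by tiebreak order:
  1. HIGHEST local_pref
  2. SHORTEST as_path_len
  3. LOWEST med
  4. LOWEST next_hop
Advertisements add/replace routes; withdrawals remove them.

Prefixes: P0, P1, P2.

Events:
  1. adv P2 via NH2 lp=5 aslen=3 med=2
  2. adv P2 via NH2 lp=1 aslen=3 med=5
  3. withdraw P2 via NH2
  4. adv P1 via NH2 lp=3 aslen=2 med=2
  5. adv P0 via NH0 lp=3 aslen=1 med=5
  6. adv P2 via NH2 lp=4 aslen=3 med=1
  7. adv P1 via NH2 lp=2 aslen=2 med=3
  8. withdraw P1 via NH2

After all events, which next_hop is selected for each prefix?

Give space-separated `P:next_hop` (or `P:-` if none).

Op 1: best P0=- P1=- P2=NH2
Op 2: best P0=- P1=- P2=NH2
Op 3: best P0=- P1=- P2=-
Op 4: best P0=- P1=NH2 P2=-
Op 5: best P0=NH0 P1=NH2 P2=-
Op 6: best P0=NH0 P1=NH2 P2=NH2
Op 7: best P0=NH0 P1=NH2 P2=NH2
Op 8: best P0=NH0 P1=- P2=NH2

Answer: P0:NH0 P1:- P2:NH2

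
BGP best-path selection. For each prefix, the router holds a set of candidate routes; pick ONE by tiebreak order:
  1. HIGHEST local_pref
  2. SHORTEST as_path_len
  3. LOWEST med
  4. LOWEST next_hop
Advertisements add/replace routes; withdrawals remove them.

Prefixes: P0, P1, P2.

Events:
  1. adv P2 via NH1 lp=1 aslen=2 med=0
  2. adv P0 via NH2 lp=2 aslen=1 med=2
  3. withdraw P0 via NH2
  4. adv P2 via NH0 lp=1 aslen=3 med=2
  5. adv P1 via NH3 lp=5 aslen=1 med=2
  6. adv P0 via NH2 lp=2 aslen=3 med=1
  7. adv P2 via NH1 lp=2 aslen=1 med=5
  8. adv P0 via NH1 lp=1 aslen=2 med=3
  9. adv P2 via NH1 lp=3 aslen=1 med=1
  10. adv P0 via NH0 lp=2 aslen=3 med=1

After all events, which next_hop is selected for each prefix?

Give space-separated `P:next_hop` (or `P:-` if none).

Answer: P0:NH0 P1:NH3 P2:NH1

Derivation:
Op 1: best P0=- P1=- P2=NH1
Op 2: best P0=NH2 P1=- P2=NH1
Op 3: best P0=- P1=- P2=NH1
Op 4: best P0=- P1=- P2=NH1
Op 5: best P0=- P1=NH3 P2=NH1
Op 6: best P0=NH2 P1=NH3 P2=NH1
Op 7: best P0=NH2 P1=NH3 P2=NH1
Op 8: best P0=NH2 P1=NH3 P2=NH1
Op 9: best P0=NH2 P1=NH3 P2=NH1
Op 10: best P0=NH0 P1=NH3 P2=NH1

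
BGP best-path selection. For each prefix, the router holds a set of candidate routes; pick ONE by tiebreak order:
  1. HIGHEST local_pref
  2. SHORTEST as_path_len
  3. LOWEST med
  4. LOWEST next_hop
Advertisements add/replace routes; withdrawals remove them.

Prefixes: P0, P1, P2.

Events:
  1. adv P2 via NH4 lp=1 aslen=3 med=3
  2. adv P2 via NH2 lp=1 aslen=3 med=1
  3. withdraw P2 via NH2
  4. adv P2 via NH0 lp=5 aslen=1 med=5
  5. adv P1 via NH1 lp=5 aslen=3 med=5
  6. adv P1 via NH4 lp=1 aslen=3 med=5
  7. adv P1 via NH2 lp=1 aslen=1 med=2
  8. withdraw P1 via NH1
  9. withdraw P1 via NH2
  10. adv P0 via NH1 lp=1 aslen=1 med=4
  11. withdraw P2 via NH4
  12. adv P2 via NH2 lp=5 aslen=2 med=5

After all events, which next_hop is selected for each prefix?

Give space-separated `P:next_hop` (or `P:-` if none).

Op 1: best P0=- P1=- P2=NH4
Op 2: best P0=- P1=- P2=NH2
Op 3: best P0=- P1=- P2=NH4
Op 4: best P0=- P1=- P2=NH0
Op 5: best P0=- P1=NH1 P2=NH0
Op 6: best P0=- P1=NH1 P2=NH0
Op 7: best P0=- P1=NH1 P2=NH0
Op 8: best P0=- P1=NH2 P2=NH0
Op 9: best P0=- P1=NH4 P2=NH0
Op 10: best P0=NH1 P1=NH4 P2=NH0
Op 11: best P0=NH1 P1=NH4 P2=NH0
Op 12: best P0=NH1 P1=NH4 P2=NH0

Answer: P0:NH1 P1:NH4 P2:NH0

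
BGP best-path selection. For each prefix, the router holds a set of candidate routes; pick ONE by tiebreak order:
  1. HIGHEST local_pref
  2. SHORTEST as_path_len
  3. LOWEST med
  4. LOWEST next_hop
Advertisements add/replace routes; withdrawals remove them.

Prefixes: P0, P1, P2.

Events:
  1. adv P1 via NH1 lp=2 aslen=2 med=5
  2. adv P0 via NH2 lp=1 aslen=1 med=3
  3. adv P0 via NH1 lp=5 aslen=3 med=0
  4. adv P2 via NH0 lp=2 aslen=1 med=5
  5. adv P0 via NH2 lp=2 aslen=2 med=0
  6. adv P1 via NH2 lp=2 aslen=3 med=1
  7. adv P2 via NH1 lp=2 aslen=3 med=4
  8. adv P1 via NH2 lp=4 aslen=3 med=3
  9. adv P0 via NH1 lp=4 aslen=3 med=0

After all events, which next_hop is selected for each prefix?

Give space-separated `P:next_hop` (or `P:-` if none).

Answer: P0:NH1 P1:NH2 P2:NH0

Derivation:
Op 1: best P0=- P1=NH1 P2=-
Op 2: best P0=NH2 P1=NH1 P2=-
Op 3: best P0=NH1 P1=NH1 P2=-
Op 4: best P0=NH1 P1=NH1 P2=NH0
Op 5: best P0=NH1 P1=NH1 P2=NH0
Op 6: best P0=NH1 P1=NH1 P2=NH0
Op 7: best P0=NH1 P1=NH1 P2=NH0
Op 8: best P0=NH1 P1=NH2 P2=NH0
Op 9: best P0=NH1 P1=NH2 P2=NH0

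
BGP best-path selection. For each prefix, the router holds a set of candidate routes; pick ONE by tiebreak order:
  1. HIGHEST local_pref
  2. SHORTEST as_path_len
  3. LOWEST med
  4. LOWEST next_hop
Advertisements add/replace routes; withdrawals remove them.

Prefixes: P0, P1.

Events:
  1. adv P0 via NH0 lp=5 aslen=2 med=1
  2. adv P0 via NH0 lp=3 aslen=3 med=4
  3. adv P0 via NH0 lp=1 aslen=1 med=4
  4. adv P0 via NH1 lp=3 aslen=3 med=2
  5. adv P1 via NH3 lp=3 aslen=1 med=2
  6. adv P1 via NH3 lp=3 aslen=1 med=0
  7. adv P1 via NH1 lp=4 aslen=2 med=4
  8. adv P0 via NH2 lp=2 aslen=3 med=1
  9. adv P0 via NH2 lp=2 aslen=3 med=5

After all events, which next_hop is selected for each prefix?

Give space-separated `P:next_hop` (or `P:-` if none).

Op 1: best P0=NH0 P1=-
Op 2: best P0=NH0 P1=-
Op 3: best P0=NH0 P1=-
Op 4: best P0=NH1 P1=-
Op 5: best P0=NH1 P1=NH3
Op 6: best P0=NH1 P1=NH3
Op 7: best P0=NH1 P1=NH1
Op 8: best P0=NH1 P1=NH1
Op 9: best P0=NH1 P1=NH1

Answer: P0:NH1 P1:NH1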